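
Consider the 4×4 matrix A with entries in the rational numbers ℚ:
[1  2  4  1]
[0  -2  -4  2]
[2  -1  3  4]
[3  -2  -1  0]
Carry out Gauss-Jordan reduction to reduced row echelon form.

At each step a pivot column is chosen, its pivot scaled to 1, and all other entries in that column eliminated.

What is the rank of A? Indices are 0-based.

rank = 4

[1] R0 /= 1  ⇒  (1, 2, 4, 1)
     R2 -= 2·R0  ⇒  (0, -5, -5, 2)
     R3 -= 3·R0  ⇒  (0, -8, -13, -3)
[2] R1 /= -2  ⇒  (0, 1, 2, -1)
     R0 -= 2·R1  ⇒  (1, 0, 0, 3)
     R2 -= -5·R1  ⇒  (0, 0, 5, -3)
     R3 -= -8·R1  ⇒  (0, 0, 3, -11)
[3] R2 /= 5  ⇒  (0, 0, 1, -3/5)
     R1 -= 2·R2  ⇒  (0, 1, 0, 1/5)
     R3 -= 3·R2  ⇒  (0, 0, 0, -46/5)
[4] R3 /= -46/5  ⇒  (0, 0, 0, 1)
     R0 -= 3·R3  ⇒  (1, 0, 0, 0)
     R1 -= 1/5·R3  ⇒  (0, 1, 0, 0)
     R2 -= -3/5·R3  ⇒  (0, 0, 1, 0)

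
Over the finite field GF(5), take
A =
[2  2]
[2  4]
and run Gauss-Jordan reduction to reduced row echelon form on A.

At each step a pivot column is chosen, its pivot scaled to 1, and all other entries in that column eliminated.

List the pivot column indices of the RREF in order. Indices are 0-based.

pivot columns: 0, 1

[1] R0 /= 2  ⇒  (1, 1)
     R1 -= 2·R0  ⇒  (0, 2)
[2] R1 /= 2  ⇒  (0, 1)
     R0 -= 1·R1  ⇒  (1, 0)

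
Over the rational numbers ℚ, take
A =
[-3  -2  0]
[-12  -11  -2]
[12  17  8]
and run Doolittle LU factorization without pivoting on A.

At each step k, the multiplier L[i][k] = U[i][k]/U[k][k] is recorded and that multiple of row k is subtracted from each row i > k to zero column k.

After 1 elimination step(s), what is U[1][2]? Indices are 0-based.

k=0: U[0][0]=-3
  eliminate (1,0): mult=4, new row 1: (0, -3, -2); set L[1][0]=4
  eliminate (2,0): mult=-4, new row 2: (0, 9, 8); set L[2][0]=-4

U[1][2] = -2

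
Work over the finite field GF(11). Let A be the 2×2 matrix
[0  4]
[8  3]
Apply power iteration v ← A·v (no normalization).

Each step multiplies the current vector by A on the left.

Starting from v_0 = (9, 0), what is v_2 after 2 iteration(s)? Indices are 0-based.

v_0 = (9, 0).
v_1 = A·v_0 = (0, 6).
v_2 = A·v_1 = (2, 7).

v_2 = (2, 7)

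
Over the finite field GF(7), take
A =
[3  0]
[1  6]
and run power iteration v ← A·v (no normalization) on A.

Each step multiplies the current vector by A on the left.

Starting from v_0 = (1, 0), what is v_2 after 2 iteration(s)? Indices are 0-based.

v_0 = (1, 0).
v_1 = A·v_0 = (3, 1).
v_2 = A·v_1 = (2, 2).

v_2 = (2, 2)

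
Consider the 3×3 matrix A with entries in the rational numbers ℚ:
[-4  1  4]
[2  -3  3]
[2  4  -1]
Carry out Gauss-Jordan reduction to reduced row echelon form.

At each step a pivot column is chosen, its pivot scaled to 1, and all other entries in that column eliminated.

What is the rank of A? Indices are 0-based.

rank = 3

pivot(0,0)=-4: scale R0 → (1, -1/4, -1)
  clear (1,0): R1 −= (2)R0 → (0, -5/2, 5)
  clear (2,0): R2 −= (2)R0 → (0, 9/2, 1)
pivot(1,1)=-5/2: scale R1 → (0, 1, -2)
  clear (0,1): R0 −= (-1/4)R1 → (1, 0, -3/2)
  clear (2,1): R2 −= (9/2)R1 → (0, 0, 10)
pivot(2,2)=10: scale R2 → (0, 0, 1)
  clear (0,2): R0 −= (-3/2)R2 → (1, 0, 0)
  clear (1,2): R1 −= (-2)R2 → (0, 1, 0)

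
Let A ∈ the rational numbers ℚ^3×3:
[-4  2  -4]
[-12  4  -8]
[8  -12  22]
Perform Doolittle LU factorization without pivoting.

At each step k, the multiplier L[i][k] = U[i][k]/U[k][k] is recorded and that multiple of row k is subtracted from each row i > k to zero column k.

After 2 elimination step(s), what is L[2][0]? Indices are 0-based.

k=0: U[0][0]=-4
  eliminate (1,0): mult=3, new row 1: (0, -2, 4); set L[1][0]=3
  eliminate (2,0): mult=-2, new row 2: (0, -8, 14); set L[2][0]=-2
k=1: U[1][1]=-2
  eliminate (2,1): mult=4, new row 2: (0, 0, -2); set L[2][1]=4

L[2][0] = -2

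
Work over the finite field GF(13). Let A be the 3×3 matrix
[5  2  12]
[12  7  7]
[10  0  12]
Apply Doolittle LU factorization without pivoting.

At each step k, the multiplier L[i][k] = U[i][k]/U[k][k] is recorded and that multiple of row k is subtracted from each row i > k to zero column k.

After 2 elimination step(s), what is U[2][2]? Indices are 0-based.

Step 1: pivot at (0,0) is 5.
  row1 ← row1 − (5)·row0  ⇒  L[1][0]=5, U row1=(0, 10, 12)
  row2 ← row2 − (2)·row0  ⇒  L[2][0]=2, U row2=(0, 9, 1)
Step 2: pivot at (1,1) is 10.
  row2 ← row2 − (10)·row1  ⇒  L[2][1]=10, U row2=(0, 0, 11)

U[2][2] = 11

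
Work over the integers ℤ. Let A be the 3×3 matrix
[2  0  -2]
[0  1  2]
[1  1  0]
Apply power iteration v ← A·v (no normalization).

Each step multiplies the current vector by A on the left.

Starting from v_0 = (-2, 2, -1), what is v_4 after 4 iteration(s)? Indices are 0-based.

v_0 = (-2, 2, -1).
v_1 = A·v_0 = (-2, 0, 0).
v_2 = A·v_1 = (-4, 0, -2).
v_3 = A·v_2 = (-4, -4, -4).
v_4 = A·v_3 = (0, -12, -8).

v_4 = (0, -12, -8)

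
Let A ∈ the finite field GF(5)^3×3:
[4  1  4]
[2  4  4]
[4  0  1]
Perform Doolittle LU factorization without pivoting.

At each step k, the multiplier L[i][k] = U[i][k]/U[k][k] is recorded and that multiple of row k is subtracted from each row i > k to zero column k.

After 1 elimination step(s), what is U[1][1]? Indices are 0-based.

U[1][1] = 1

Step 1: pivot at (0,0) is 4.
  row1 ← row1 − (3)·row0  ⇒  L[1][0]=3, U row1=(0, 1, 2)
  row2 ← row2 − (1)·row0  ⇒  L[2][0]=1, U row2=(0, 4, 2)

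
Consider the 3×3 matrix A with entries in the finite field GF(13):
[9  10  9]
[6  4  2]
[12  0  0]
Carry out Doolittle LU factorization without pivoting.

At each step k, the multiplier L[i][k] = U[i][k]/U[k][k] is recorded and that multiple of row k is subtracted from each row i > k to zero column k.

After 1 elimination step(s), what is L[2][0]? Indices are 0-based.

[col 0] pivot 9
  R1 -= 5*R0 → (0, 6, 9)  (L[1][0] := 5)
  R2 -= 10*R0 → (0, 4, 1)  (L[2][0] := 10)

L[2][0] = 10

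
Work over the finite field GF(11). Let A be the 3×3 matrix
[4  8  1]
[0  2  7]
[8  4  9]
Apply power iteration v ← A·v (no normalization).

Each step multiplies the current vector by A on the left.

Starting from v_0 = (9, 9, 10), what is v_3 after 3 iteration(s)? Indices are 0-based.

v_3 = (5, 8, 7)

v_0 = (9, 9, 10).
v_1 = A·v_0 = (8, 0, 0).
v_2 = A·v_1 = (10, 0, 9).
v_3 = A·v_2 = (5, 8, 7).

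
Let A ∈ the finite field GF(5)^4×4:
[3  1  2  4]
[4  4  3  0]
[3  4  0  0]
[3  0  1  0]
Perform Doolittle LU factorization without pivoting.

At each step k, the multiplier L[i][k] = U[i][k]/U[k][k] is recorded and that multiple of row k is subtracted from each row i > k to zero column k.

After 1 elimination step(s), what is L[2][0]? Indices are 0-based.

Step 1: pivot at (0,0) is 3.
  row1 ← row1 − (3)·row0  ⇒  L[1][0]=3, U row1=(0, 1, 2, 3)
  row2 ← row2 − (1)·row0  ⇒  L[2][0]=1, U row2=(0, 3, 3, 1)
  row3 ← row3 − (1)·row0  ⇒  L[3][0]=1, U row3=(0, 4, 4, 1)

L[2][0] = 1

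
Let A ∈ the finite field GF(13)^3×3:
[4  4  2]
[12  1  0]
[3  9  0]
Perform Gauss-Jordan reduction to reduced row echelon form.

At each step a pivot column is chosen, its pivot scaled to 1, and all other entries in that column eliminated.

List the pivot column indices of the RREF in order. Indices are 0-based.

[1] R0 /= 4  ⇒  (1, 1, 7)
     R1 -= 12·R0  ⇒  (0, 2, 7)
     R2 -= 3·R0  ⇒  (0, 6, 5)
[2] R1 /= 2  ⇒  (0, 1, 10)
     R0 -= 1·R1  ⇒  (1, 0, 10)
     R2 -= 6·R1  ⇒  (0, 0, 10)
[3] R2 /= 10  ⇒  (0, 0, 1)
     R0 -= 10·R2  ⇒  (1, 0, 0)
     R1 -= 10·R2  ⇒  (0, 1, 0)

pivot columns: 0, 1, 2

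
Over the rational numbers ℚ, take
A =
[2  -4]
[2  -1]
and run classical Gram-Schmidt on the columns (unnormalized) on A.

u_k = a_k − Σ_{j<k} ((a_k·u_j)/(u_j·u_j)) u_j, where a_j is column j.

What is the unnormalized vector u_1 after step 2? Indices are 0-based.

Step 1: u_0 = a_0 = (2, 2).
Step 2: u_1 = a_1 − (-5/4)·u_0 = (-3/2, 3/2).

u_1 = (-3/2, 3/2)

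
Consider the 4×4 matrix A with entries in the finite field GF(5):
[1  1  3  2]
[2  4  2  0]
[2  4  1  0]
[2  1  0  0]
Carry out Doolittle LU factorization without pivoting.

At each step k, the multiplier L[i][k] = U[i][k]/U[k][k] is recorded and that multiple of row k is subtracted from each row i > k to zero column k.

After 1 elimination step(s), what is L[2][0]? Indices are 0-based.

L[2][0] = 2

k=0: U[0][0]=1
  eliminate (1,0): mult=2, new row 1: (0, 2, 1, 1); set L[1][0]=2
  eliminate (2,0): mult=2, new row 2: (0, 2, 0, 1); set L[2][0]=2
  eliminate (3,0): mult=2, new row 3: (0, 4, 4, 1); set L[3][0]=2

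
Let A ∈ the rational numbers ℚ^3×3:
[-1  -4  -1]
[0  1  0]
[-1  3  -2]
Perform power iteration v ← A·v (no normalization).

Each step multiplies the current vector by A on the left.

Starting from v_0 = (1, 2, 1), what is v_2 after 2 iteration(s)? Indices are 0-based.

v_2 = (-1, 2, 10)

v_0 = (1, 2, 1).
v_1 = A·v_0 = (-10, 2, 3).
v_2 = A·v_1 = (-1, 2, 10).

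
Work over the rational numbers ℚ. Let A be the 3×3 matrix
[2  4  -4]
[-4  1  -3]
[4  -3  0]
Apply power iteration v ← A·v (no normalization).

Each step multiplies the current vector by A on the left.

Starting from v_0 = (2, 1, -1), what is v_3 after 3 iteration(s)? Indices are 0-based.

v_3 = (-532, -199, 153)

v_0 = (2, 1, -1).
v_1 = A·v_0 = (12, -4, 5).
v_2 = A·v_1 = (-12, -67, 60).
v_3 = A·v_2 = (-532, -199, 153).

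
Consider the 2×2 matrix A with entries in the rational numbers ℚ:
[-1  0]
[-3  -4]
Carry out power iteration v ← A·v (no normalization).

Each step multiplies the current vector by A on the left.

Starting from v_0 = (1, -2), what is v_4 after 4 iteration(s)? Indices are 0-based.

v_0 = (1, -2).
v_1 = A·v_0 = (-1, 5).
v_2 = A·v_1 = (1, -17).
v_3 = A·v_2 = (-1, 65).
v_4 = A·v_3 = (1, -257).

v_4 = (1, -257)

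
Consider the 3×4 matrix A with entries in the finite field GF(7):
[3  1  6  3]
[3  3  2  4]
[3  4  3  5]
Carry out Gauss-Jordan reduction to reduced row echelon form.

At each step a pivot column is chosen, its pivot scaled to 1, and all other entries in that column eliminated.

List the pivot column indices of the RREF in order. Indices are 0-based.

step 1: normalize row 0 (÷3) = (1, 5, 2, 1)
  row 1: subtract 3×row0 = (0, 2, 3, 1)
  row 2: subtract 3×row0 = (0, 3, 4, 2)
step 2: normalize row 1 (÷2) = (0, 1, 5, 4)
  row 0: subtract 5×row1 = (1, 0, 5, 2)
  row 2: subtract 3×row1 = (0, 0, 3, 4)
step 3: normalize row 2 (÷3) = (0, 0, 1, 6)
  row 0: subtract 5×row2 = (1, 0, 0, 0)
  row 1: subtract 5×row2 = (0, 1, 0, 2)

pivot columns: 0, 1, 2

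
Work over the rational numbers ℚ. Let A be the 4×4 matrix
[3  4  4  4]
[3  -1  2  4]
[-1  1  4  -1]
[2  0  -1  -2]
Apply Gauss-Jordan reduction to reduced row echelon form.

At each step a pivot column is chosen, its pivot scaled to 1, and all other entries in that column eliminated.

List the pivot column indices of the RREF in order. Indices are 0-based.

[1] R0 /= 3  ⇒  (1, 4/3, 4/3, 4/3)
     R1 -= 3·R0  ⇒  (0, -5, -2, 0)
     R2 -= -1·R0  ⇒  (0, 7/3, 16/3, 1/3)
     R3 -= 2·R0  ⇒  (0, -8/3, -11/3, -14/3)
[2] R1 /= -5  ⇒  (0, 1, 2/5, 0)
     R0 -= 4/3·R1  ⇒  (1, 0, 4/5, 4/3)
     R2 -= 7/3·R1  ⇒  (0, 0, 22/5, 1/3)
     R3 -= -8/3·R1  ⇒  (0, 0, -13/5, -14/3)
[3] R2 /= 22/5  ⇒  (0, 0, 1, 5/66)
     R0 -= 4/5·R2  ⇒  (1, 0, 0, 14/11)
     R1 -= 2/5·R2  ⇒  (0, 1, 0, -1/33)
     R3 -= -13/5·R2  ⇒  (0, 0, 0, -295/66)
[4] R3 /= -295/66  ⇒  (0, 0, 0, 1)
     R0 -= 14/11·R3  ⇒  (1, 0, 0, 0)
     R1 -= -1/33·R3  ⇒  (0, 1, 0, 0)
     R2 -= 5/66·R3  ⇒  (0, 0, 1, 0)

pivot columns: 0, 1, 2, 3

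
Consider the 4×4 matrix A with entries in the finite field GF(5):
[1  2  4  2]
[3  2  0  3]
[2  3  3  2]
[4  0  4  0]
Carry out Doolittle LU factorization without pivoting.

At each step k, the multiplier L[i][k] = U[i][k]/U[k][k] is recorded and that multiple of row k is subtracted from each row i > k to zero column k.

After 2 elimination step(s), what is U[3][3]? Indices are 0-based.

U[3][3] = 3

k=0: U[0][0]=1
  eliminate (1,0): mult=3, new row 1: (0, 1, 3, 2); set L[1][0]=3
  eliminate (2,0): mult=2, new row 2: (0, 4, 0, 3); set L[2][0]=2
  eliminate (3,0): mult=4, new row 3: (0, 2, 3, 2); set L[3][0]=4
k=1: U[1][1]=1
  eliminate (2,1): mult=4, new row 2: (0, 0, 3, 0); set L[2][1]=4
  eliminate (3,1): mult=2, new row 3: (0, 0, 2, 3); set L[3][1]=2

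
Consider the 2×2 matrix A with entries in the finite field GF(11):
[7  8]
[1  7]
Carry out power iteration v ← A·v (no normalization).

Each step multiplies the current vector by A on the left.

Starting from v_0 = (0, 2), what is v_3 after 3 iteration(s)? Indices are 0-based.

v_0 = (0, 2).
v_1 = A·v_0 = (5, 3).
v_2 = A·v_1 = (4, 4).
v_3 = A·v_2 = (5, 10).

v_3 = (5, 10)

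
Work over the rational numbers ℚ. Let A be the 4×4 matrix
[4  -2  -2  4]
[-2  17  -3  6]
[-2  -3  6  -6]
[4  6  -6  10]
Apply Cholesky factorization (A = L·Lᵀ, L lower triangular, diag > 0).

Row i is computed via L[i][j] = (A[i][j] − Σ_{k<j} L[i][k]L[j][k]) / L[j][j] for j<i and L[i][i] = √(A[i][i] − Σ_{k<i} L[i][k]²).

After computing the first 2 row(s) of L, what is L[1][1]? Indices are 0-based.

Step 1: L[0][0] = √(4) = 2.
  L[1][0] = (-2) / L[0][0] = -1.
Step 2: L[1][1] = √(16) = 4.

L[1][1] = 4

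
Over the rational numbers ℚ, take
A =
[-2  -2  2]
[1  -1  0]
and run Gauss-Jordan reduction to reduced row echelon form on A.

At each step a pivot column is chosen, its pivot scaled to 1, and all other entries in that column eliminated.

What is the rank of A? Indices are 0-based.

rank = 2

step 1: normalize row 0 (÷-2) = (1, 1, -1)
  row 1: subtract 1×row0 = (0, -2, 1)
step 2: normalize row 1 (÷-2) = (0, 1, -1/2)
  row 0: subtract 1×row1 = (1, 0, -1/2)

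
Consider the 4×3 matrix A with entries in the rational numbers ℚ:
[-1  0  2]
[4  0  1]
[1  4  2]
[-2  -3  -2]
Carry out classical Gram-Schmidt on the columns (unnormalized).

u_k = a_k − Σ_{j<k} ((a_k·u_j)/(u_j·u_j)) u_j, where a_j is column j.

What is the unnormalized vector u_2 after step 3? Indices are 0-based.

Step 1: u_0 = a_0 = (-1, 4, 1, -2).
Step 2: u_1 = a_1 − (5/11)·u_0 = (5/11, -20/11, 39/11, -23/11).
Step 3: u_2 = a_2 − (4/11)·u_0 − (38/75)·u_1 = (32/15, 7/15, -4/25, -16/75).

u_2 = (32/15, 7/15, -4/25, -16/75)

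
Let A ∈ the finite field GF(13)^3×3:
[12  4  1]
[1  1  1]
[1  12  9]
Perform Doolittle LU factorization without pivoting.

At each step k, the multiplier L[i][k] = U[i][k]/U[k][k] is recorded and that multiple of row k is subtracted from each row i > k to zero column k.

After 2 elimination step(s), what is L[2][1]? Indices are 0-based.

[col 0] pivot 12
  R1 -= 12*R0 → (0, 5, 2)  (L[1][0] := 12)
  R2 -= 12*R0 → (0, 3, 10)  (L[2][0] := 12)
[col 1] pivot 5
  R2 -= 11*R1 → (0, 0, 1)  (L[2][1] := 11)

L[2][1] = 11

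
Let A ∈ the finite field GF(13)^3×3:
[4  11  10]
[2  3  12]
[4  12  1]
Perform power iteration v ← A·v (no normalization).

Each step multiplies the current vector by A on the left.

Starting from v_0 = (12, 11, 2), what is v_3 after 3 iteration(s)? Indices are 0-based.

v_3 = (6, 10, 12)

v_0 = (12, 11, 2).
v_1 = A·v_0 = (7, 3, 0).
v_2 = A·v_1 = (9, 10, 12).
v_3 = A·v_2 = (6, 10, 12).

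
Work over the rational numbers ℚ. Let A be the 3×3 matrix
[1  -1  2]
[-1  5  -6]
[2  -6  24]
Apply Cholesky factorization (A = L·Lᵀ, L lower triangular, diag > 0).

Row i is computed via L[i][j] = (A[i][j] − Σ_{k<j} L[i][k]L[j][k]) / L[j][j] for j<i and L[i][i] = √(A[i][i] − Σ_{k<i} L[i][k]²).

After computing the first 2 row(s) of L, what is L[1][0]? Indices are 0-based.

Step 1: L[0][0] = √(1) = 1.
  L[1][0] = (-1) / L[0][0] = -1.
Step 2: L[1][1] = √(4) = 2.

L[1][0] = -1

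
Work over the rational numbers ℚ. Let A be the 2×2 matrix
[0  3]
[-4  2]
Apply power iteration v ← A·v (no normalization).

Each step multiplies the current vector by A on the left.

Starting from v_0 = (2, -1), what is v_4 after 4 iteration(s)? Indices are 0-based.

v_0 = (2, -1).
v_1 = A·v_0 = (-3, -10).
v_2 = A·v_1 = (-30, -8).
v_3 = A·v_2 = (-24, 104).
v_4 = A·v_3 = (312, 304).

v_4 = (312, 304)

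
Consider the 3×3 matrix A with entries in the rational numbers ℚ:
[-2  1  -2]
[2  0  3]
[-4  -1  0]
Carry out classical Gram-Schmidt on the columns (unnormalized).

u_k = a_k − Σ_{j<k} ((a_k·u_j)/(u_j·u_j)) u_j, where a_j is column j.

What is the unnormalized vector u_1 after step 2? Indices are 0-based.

u_1 = (7/6, -1/6, -2/3)

Step 1: u_0 = a_0 = (-2, 2, -4).
Step 2: u_1 = a_1 − (1/12)·u_0 = (7/6, -1/6, -2/3).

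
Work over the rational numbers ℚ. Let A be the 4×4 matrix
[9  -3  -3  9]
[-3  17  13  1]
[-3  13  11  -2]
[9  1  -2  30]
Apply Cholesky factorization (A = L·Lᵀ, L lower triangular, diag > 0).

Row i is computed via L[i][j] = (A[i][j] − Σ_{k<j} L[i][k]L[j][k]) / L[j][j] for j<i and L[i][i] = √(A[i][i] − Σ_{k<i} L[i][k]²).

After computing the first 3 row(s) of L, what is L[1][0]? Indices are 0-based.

L[1][0] = -1

Step 1: L[0][0] = √(9) = 3.
  L[1][0] = (-3) / L[0][0] = -1.
Step 2: L[1][1] = √(16) = 4.
  L[2][0] = (-3) / L[0][0] = -1.
  L[2][1] = (12) / L[1][1] = 3.
Step 3: L[2][2] = √(1) = 1.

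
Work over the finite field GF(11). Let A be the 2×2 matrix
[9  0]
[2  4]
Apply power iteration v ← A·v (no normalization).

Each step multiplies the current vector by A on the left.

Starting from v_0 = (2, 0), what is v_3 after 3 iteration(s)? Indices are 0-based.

v_0 = (2, 0).
v_1 = A·v_0 = (7, 4).
v_2 = A·v_1 = (8, 8).
v_3 = A·v_2 = (6, 4).

v_3 = (6, 4)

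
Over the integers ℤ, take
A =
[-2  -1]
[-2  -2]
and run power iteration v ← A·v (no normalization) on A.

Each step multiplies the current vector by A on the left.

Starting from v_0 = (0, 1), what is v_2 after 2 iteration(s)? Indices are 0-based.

v_0 = (0, 1).
v_1 = A·v_0 = (-1, -2).
v_2 = A·v_1 = (4, 6).

v_2 = (4, 6)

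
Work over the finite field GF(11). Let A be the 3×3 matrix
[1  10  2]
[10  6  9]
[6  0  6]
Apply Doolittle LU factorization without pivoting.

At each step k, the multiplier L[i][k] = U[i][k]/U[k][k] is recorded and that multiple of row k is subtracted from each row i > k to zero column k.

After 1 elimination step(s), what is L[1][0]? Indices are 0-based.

k=0: U[0][0]=1
  eliminate (1,0): mult=10, new row 1: (0, 5, 0); set L[1][0]=10
  eliminate (2,0): mult=6, new row 2: (0, 6, 5); set L[2][0]=6

L[1][0] = 10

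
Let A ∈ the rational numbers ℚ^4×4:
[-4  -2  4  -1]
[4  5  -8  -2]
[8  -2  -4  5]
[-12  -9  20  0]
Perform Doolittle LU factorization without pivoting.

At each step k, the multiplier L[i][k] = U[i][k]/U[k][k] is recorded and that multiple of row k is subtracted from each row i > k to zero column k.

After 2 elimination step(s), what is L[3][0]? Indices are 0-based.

L[3][0] = 3

Step 1: pivot at (0,0) is -4.
  row1 ← row1 − (-1)·row0  ⇒  L[1][0]=-1, U row1=(0, 3, -4, -3)
  row2 ← row2 − (-2)·row0  ⇒  L[2][0]=-2, U row2=(0, -6, 4, 3)
  row3 ← row3 − (3)·row0  ⇒  L[3][0]=3, U row3=(0, -3, 8, 3)
Step 2: pivot at (1,1) is 3.
  row2 ← row2 − (-2)·row1  ⇒  L[2][1]=-2, U row2=(0, 0, -4, -3)
  row3 ← row3 − (-1)·row1  ⇒  L[3][1]=-1, U row3=(0, 0, 4, 0)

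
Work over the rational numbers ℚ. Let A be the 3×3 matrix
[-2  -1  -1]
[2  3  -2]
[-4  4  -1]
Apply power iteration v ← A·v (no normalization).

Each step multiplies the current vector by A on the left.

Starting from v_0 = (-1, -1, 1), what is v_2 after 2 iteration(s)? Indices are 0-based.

v_2 = (4, -15, -35)

v_0 = (-1, -1, 1).
v_1 = A·v_0 = (2, -7, -1).
v_2 = A·v_1 = (4, -15, -35).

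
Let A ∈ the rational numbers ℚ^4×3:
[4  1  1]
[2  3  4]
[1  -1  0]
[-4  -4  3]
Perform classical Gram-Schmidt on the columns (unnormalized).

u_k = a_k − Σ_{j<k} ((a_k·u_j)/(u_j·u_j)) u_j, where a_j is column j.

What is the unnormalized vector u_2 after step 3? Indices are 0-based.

Step 1: u_0 = a_0 = (4, 2, 1, -4).
Step 2: u_1 = a_1 − (25/37)·u_0 = (-63/37, 61/37, -62/37, -48/37).
Step 3: u_2 = a_2 − (0)·u_0 − (37/374)·u_1 = (437/374, 1435/374, 31/187, 585/187).

u_2 = (437/374, 1435/374, 31/187, 585/187)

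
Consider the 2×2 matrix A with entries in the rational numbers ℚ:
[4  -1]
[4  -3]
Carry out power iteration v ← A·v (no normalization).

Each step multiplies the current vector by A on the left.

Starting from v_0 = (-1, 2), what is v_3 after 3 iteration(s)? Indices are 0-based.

v_0 = (-1, 2).
v_1 = A·v_0 = (-6, -10).
v_2 = A·v_1 = (-14, 6).
v_3 = A·v_2 = (-62, -74).

v_3 = (-62, -74)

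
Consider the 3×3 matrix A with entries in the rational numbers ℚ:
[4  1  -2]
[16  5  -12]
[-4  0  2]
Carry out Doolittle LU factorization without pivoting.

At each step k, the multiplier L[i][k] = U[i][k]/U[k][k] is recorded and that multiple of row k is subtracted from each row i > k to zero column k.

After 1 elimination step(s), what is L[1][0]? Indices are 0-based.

k=0: U[0][0]=4
  eliminate (1,0): mult=4, new row 1: (0, 1, -4); set L[1][0]=4
  eliminate (2,0): mult=-1, new row 2: (0, 1, 0); set L[2][0]=-1

L[1][0] = 4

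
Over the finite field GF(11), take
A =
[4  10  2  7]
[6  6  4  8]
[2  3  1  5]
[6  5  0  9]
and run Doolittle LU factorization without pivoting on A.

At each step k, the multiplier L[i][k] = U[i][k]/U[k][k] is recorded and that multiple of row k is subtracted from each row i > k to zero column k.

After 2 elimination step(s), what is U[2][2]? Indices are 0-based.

Step 1: pivot at (0,0) is 4.
  row1 ← row1 − (7)·row0  ⇒  L[1][0]=7, U row1=(0, 2, 1, 3)
  row2 ← row2 − (6)·row0  ⇒  L[2][0]=6, U row2=(0, 9, 0, 7)
  row3 ← row3 − (7)·row0  ⇒  L[3][0]=7, U row3=(0, 1, 8, 4)
Step 2: pivot at (1,1) is 2.
  row2 ← row2 − (10)·row1  ⇒  L[2][1]=10, U row2=(0, 0, 1, 10)
  row3 ← row3 − (6)·row1  ⇒  L[3][1]=6, U row3=(0, 0, 2, 8)

U[2][2] = 1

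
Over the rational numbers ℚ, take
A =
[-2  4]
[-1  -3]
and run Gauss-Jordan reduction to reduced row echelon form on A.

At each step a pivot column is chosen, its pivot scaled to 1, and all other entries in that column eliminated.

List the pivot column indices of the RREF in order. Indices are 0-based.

step 1: normalize row 0 (÷-2) = (1, -2)
  row 1: subtract -1×row0 = (0, -5)
step 2: normalize row 1 (÷-5) = (0, 1)
  row 0: subtract -2×row1 = (1, 0)

pivot columns: 0, 1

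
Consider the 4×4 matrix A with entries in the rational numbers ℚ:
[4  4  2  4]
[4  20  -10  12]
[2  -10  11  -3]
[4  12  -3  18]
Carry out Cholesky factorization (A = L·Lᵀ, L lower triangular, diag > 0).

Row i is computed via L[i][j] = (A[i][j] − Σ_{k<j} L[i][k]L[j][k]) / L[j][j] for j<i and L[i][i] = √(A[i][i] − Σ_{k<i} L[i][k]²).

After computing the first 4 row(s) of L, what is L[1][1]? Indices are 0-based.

L[1][1] = 4

Step 1: L[0][0] = √(4) = 2.
  L[1][0] = (4) / L[0][0] = 2.
Step 2: L[1][1] = √(16) = 4.
  L[2][0] = (2) / L[0][0] = 1.
  L[2][1] = (-12) / L[1][1] = -3.
Step 3: L[2][2] = √(1) = 1.
  L[3][0] = (4) / L[0][0] = 2.
  L[3][1] = (8) / L[1][1] = 2.
  L[3][2] = (1) / L[2][2] = 1.
Step 4: L[3][3] = √(9) = 3.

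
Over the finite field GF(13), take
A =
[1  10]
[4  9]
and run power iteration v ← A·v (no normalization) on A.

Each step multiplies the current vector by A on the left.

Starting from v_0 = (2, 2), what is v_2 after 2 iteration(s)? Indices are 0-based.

v_0 = (2, 2).
v_1 = A·v_0 = (9, 0).
v_2 = A·v_1 = (9, 10).

v_2 = (9, 10)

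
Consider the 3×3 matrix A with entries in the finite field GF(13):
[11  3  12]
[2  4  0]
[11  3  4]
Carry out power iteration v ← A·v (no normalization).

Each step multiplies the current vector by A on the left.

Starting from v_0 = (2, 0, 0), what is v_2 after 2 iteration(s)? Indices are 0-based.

v_2 = (11, 8, 4)

v_0 = (2, 0, 0).
v_1 = A·v_0 = (9, 4, 9).
v_2 = A·v_1 = (11, 8, 4).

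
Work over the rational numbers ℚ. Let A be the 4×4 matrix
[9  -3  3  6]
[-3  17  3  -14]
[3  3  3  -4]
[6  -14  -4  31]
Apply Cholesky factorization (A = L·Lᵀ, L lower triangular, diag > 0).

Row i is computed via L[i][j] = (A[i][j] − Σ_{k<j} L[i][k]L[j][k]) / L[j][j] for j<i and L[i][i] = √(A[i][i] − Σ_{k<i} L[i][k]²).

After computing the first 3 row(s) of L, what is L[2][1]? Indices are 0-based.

Step 1: L[0][0] = √(9) = 3.
  L[1][0] = (-3) / L[0][0] = -1.
Step 2: L[1][1] = √(16) = 4.
  L[2][0] = (3) / L[0][0] = 1.
  L[2][1] = (4) / L[1][1] = 1.
Step 3: L[2][2] = √(1) = 1.

L[2][1] = 1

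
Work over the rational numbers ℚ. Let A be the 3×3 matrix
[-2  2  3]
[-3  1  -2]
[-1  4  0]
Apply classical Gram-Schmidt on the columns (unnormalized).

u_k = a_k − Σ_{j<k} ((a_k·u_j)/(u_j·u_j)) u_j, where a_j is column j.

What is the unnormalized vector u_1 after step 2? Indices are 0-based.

u_1 = (3/7, -19/14, 45/14)

Step 1: u_0 = a_0 = (-2, -3, -1).
Step 2: u_1 = a_1 − (-11/14)·u_0 = (3/7, -19/14, 45/14).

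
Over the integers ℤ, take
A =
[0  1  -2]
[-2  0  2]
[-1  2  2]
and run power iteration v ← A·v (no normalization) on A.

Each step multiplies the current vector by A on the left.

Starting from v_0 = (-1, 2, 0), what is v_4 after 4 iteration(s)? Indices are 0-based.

v_0 = (-1, 2, 0).
v_1 = A·v_0 = (2, 2, 5).
v_2 = A·v_1 = (-8, 6, 12).
v_3 = A·v_2 = (-18, 40, 44).
v_4 = A·v_3 = (-48, 124, 186).

v_4 = (-48, 124, 186)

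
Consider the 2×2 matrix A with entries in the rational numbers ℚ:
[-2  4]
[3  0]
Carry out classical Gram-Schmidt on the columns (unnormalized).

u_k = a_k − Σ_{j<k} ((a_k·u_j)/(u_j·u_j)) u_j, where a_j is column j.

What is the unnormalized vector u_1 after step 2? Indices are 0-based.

Step 1: u_0 = a_0 = (-2, 3).
Step 2: u_1 = a_1 − (-8/13)·u_0 = (36/13, 24/13).

u_1 = (36/13, 24/13)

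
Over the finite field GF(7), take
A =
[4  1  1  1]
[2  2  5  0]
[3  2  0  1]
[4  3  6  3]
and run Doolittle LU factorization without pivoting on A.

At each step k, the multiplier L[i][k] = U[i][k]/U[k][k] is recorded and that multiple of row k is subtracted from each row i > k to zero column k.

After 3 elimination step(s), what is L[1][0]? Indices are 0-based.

L[1][0] = 4

Step 1: pivot at (0,0) is 4.
  row1 ← row1 − (4)·row0  ⇒  L[1][0]=4, U row1=(0, 5, 1, 3)
  row2 ← row2 − (6)·row0  ⇒  L[2][0]=6, U row2=(0, 3, 1, 2)
  row3 ← row3 − (1)·row0  ⇒  L[3][0]=1, U row3=(0, 2, 5, 2)
Step 2: pivot at (1,1) is 5.
  row2 ← row2 − (2)·row1  ⇒  L[2][1]=2, U row2=(0, 0, 6, 3)
  row3 ← row3 − (6)·row1  ⇒  L[3][1]=6, U row3=(0, 0, 6, 5)
Step 3: pivot at (2,2) is 6.
  row3 ← row3 − (1)·row2  ⇒  L[3][2]=1, U row3=(0, 0, 0, 2)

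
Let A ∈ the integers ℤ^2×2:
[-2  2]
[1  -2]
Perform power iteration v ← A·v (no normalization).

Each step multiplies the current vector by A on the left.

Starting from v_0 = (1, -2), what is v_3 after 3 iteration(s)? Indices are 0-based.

v_0 = (1, -2).
v_1 = A·v_0 = (-6, 5).
v_2 = A·v_1 = (22, -16).
v_3 = A·v_2 = (-76, 54).

v_3 = (-76, 54)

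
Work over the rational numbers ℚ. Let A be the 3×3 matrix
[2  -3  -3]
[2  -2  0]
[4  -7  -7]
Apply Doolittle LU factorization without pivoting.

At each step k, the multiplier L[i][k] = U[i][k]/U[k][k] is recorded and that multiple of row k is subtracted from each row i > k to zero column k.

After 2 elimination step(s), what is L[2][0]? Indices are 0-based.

L[2][0] = 2

[col 0] pivot 2
  R1 -= 1*R0 → (0, 1, 3)  (L[1][0] := 1)
  R2 -= 2*R0 → (0, -1, -1)  (L[2][0] := 2)
[col 1] pivot 1
  R2 -= -1*R1 → (0, 0, 2)  (L[2][1] := -1)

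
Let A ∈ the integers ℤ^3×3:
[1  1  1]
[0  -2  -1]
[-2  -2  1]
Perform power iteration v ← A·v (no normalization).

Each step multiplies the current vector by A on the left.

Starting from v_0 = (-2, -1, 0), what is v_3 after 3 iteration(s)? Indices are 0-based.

v_3 = (3, 12, 18)

v_0 = (-2, -1, 0).
v_1 = A·v_0 = (-3, 2, 6).
v_2 = A·v_1 = (5, -10, 8).
v_3 = A·v_2 = (3, 12, 18).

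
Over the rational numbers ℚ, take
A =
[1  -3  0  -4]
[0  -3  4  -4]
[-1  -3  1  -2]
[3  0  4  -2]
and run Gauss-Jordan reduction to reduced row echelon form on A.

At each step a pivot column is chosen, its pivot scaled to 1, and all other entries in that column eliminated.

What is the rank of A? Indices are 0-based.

rank = 4

step 1: normalize row 0 (÷1) = (1, -3, 0, -4)
  row 2: subtract -1×row0 = (0, -6, 1, -6)
  row 3: subtract 3×row0 = (0, 9, 4, 10)
step 2: normalize row 1 (÷-3) = (0, 1, -4/3, 4/3)
  row 0: subtract -3×row1 = (1, 0, -4, 0)
  row 2: subtract -6×row1 = (0, 0, -7, 2)
  row 3: subtract 9×row1 = (0, 0, 16, -2)
step 3: normalize row 2 (÷-7) = (0, 0, 1, -2/7)
  row 0: subtract -4×row2 = (1, 0, 0, -8/7)
  row 1: subtract -4/3×row2 = (0, 1, 0, 20/21)
  row 3: subtract 16×row2 = (0, 0, 0, 18/7)
step 4: normalize row 3 (÷18/7) = (0, 0, 0, 1)
  row 0: subtract -8/7×row3 = (1, 0, 0, 0)
  row 1: subtract 20/21×row3 = (0, 1, 0, 0)
  row 2: subtract -2/7×row3 = (0, 0, 1, 0)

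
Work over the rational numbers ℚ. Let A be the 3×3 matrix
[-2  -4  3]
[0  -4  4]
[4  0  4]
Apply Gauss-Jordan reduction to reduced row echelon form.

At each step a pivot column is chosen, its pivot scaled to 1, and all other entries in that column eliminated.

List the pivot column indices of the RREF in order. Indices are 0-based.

pivot columns: 0, 1, 2

step 1: normalize row 0 (÷-2) = (1, 2, -3/2)
  row 2: subtract 4×row0 = (0, -8, 10)
step 2: normalize row 1 (÷-4) = (0, 1, -1)
  row 0: subtract 2×row1 = (1, 0, 1/2)
  row 2: subtract -8×row1 = (0, 0, 2)
step 3: normalize row 2 (÷2) = (0, 0, 1)
  row 0: subtract 1/2×row2 = (1, 0, 0)
  row 1: subtract -1×row2 = (0, 1, 0)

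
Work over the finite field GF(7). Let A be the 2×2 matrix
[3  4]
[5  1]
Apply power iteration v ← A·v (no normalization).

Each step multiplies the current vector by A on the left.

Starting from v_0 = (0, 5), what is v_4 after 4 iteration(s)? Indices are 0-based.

v_4 = (3, 4)

v_0 = (0, 5).
v_1 = A·v_0 = (6, 5).
v_2 = A·v_1 = (3, 0).
v_3 = A·v_2 = (2, 1).
v_4 = A·v_3 = (3, 4).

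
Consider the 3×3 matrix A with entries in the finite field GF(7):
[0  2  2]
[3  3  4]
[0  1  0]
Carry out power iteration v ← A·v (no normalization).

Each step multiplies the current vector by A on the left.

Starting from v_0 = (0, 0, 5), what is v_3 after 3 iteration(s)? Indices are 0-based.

v_3 = (3, 1, 6)

v_0 = (0, 0, 5).
v_1 = A·v_0 = (3, 6, 0).
v_2 = A·v_1 = (5, 6, 6).
v_3 = A·v_2 = (3, 1, 6).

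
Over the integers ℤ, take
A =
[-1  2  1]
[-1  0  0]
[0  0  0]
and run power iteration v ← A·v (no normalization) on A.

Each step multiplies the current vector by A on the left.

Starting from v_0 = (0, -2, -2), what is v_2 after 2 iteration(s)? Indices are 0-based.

v_0 = (0, -2, -2).
v_1 = A·v_0 = (-6, 0, 0).
v_2 = A·v_1 = (6, 6, 0).

v_2 = (6, 6, 0)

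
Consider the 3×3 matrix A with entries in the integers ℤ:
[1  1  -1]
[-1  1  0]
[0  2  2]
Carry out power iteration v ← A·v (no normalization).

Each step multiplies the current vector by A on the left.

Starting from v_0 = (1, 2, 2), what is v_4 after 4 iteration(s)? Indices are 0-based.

v_0 = (1, 2, 2).
v_1 = A·v_0 = (1, 1, 8).
v_2 = A·v_1 = (-6, 0, 18).
v_3 = A·v_2 = (-24, 6, 36).
v_4 = A·v_3 = (-54, 30, 84).

v_4 = (-54, 30, 84)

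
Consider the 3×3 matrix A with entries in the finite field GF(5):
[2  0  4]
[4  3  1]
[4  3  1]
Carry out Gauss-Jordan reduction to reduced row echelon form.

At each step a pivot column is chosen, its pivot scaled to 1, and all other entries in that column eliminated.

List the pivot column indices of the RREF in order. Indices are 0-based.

pivot columns: 0, 1

step 1: normalize row 0 (÷2) = (1, 0, 2)
  row 1: subtract 4×row0 = (0, 3, 3)
  row 2: subtract 4×row0 = (0, 3, 3)
step 2: normalize row 1 (÷3) = (0, 1, 1)
  row 2: subtract 3×row1 = (0, 0, 0)
skip col 2 (zero from row 2)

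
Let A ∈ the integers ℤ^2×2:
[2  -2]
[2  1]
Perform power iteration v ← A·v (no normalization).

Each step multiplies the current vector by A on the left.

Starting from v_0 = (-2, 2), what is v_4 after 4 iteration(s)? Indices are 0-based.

v_4 = (108, -18)

v_0 = (-2, 2).
v_1 = A·v_0 = (-8, -2).
v_2 = A·v_1 = (-12, -18).
v_3 = A·v_2 = (12, -42).
v_4 = A·v_3 = (108, -18).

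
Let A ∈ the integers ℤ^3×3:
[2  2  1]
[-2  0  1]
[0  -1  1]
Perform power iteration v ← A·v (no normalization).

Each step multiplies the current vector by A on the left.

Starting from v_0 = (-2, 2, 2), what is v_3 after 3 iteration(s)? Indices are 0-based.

v_3 = (18, -38, -2)

v_0 = (-2, 2, 2).
v_1 = A·v_0 = (2, 6, 0).
v_2 = A·v_1 = (16, -4, -6).
v_3 = A·v_2 = (18, -38, -2).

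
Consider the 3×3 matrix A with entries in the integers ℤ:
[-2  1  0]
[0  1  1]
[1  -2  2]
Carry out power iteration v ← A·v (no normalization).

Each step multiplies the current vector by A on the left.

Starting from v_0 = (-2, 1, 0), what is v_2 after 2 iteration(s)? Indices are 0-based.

v_0 = (-2, 1, 0).
v_1 = A·v_0 = (5, 1, -4).
v_2 = A·v_1 = (-9, -3, -5).

v_2 = (-9, -3, -5)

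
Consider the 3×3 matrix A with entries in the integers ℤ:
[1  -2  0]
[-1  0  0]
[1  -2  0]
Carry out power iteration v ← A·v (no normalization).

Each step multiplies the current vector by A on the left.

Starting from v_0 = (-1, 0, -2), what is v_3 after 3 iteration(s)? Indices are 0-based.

v_3 = (-5, 3, -5)

v_0 = (-1, 0, -2).
v_1 = A·v_0 = (-1, 1, -1).
v_2 = A·v_1 = (-3, 1, -3).
v_3 = A·v_2 = (-5, 3, -5).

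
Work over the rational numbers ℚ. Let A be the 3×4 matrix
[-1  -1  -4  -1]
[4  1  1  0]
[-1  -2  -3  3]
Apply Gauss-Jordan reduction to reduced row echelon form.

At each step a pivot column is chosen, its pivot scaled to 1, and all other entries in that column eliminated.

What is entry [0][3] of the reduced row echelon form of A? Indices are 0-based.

step 1: normalize row 0 (÷-1) = (1, 1, 4, 1)
  row 1: subtract 4×row0 = (0, -3, -15, -4)
  row 2: subtract -1×row0 = (0, -1, 1, 4)
step 2: normalize row 1 (÷-3) = (0, 1, 5, 4/3)
  row 0: subtract 1×row1 = (1, 0, -1, -1/3)
  row 2: subtract -1×row1 = (0, 0, 6, 16/3)
step 3: normalize row 2 (÷6) = (0, 0, 1, 8/9)
  row 0: subtract -1×row2 = (1, 0, 0, 5/9)
  row 1: subtract 5×row2 = (0, 1, 0, -28/9)

M[0][3] = 5/9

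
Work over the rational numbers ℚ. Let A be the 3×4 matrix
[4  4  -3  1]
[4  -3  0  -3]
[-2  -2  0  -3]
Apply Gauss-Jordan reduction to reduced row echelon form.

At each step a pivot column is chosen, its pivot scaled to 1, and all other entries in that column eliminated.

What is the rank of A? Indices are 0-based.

rank = 3

pivot(0,0)=4: scale R0 → (1, 1, -3/4, 1/4)
  clear (1,0): R1 −= (4)R0 → (0, -7, 3, -4)
  clear (2,0): R2 −= (-2)R0 → (0, 0, -3/2, -5/2)
pivot(1,1)=-7: scale R1 → (0, 1, -3/7, 4/7)
  clear (0,1): R0 −= (1)R1 → (1, 0, -9/28, -9/28)
pivot(2,2)=-3/2: scale R2 → (0, 0, 1, 5/3)
  clear (0,2): R0 −= (-9/28)R2 → (1, 0, 0, 3/14)
  clear (1,2): R1 −= (-3/7)R2 → (0, 1, 0, 9/7)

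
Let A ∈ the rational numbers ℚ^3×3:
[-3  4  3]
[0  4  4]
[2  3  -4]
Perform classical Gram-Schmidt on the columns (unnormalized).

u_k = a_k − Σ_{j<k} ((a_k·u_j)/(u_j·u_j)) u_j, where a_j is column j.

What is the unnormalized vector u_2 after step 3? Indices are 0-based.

u_2 = (-736/497, 1564/497, -1104/497)

Step 1: u_0 = a_0 = (-3, 0, 2).
Step 2: u_1 = a_1 − (-6/13)·u_0 = (34/13, 4, 51/13).
Step 3: u_2 = a_2 − (-17/13)·u_0 − (106/497)·u_1 = (-736/497, 1564/497, -1104/497).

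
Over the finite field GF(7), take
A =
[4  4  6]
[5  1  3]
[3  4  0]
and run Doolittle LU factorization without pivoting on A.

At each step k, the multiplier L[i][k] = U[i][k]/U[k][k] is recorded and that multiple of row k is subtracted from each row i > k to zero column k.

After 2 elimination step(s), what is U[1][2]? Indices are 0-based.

U[1][2] = 6

[col 0] pivot 4
  R1 -= 3*R0 → (0, 3, 6)  (L[1][0] := 3)
  R2 -= 6*R0 → (0, 1, 6)  (L[2][0] := 6)
[col 1] pivot 3
  R2 -= 5*R1 → (0, 0, 4)  (L[2][1] := 5)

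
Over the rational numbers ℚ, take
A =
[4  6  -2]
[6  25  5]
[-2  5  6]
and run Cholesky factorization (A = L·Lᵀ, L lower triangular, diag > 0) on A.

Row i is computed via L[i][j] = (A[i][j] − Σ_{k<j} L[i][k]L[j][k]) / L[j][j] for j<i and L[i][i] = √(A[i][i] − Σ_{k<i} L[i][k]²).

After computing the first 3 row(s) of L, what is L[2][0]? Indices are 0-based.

Step 1: L[0][0] = √(4) = 2.
  L[1][0] = (6) / L[0][0] = 3.
Step 2: L[1][1] = √(16) = 4.
  L[2][0] = (-2) / L[0][0] = -1.
  L[2][1] = (8) / L[1][1] = 2.
Step 3: L[2][2] = √(1) = 1.

L[2][0] = -1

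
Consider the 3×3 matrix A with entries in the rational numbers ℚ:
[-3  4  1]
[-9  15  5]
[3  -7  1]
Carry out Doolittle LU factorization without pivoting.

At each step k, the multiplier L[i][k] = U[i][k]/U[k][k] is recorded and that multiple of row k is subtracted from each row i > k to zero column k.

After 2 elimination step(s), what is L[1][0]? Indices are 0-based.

Step 1: pivot at (0,0) is -3.
  row1 ← row1 − (3)·row0  ⇒  L[1][0]=3, U row1=(0, 3, 2)
  row2 ← row2 − (-1)·row0  ⇒  L[2][0]=-1, U row2=(0, -3, 2)
Step 2: pivot at (1,1) is 3.
  row2 ← row2 − (-1)·row1  ⇒  L[2][1]=-1, U row2=(0, 0, 4)

L[1][0] = 3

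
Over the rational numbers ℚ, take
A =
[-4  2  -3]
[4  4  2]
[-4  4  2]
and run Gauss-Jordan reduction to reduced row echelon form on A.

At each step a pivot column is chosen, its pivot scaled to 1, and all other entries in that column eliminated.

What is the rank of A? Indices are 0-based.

step 1: normalize row 0 (÷-4) = (1, -1/2, 3/4)
  row 1: subtract 4×row0 = (0, 6, -1)
  row 2: subtract -4×row0 = (0, 2, 5)
step 2: normalize row 1 (÷6) = (0, 1, -1/6)
  row 0: subtract -1/2×row1 = (1, 0, 2/3)
  row 2: subtract 2×row1 = (0, 0, 16/3)
step 3: normalize row 2 (÷16/3) = (0, 0, 1)
  row 0: subtract 2/3×row2 = (1, 0, 0)
  row 1: subtract -1/6×row2 = (0, 1, 0)

rank = 3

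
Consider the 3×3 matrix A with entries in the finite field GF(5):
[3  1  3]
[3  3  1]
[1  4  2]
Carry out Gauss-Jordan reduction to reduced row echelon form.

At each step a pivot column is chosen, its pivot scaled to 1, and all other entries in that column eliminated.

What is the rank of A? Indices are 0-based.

rank = 3

[1] R0 /= 3  ⇒  (1, 2, 1)
     R1 -= 3·R0  ⇒  (0, 2, 3)
     R2 -= 1·R0  ⇒  (0, 2, 1)
[2] R1 /= 2  ⇒  (0, 1, 4)
     R0 -= 2·R1  ⇒  (1, 0, 3)
     R2 -= 2·R1  ⇒  (0, 0, 3)
[3] R2 /= 3  ⇒  (0, 0, 1)
     R0 -= 3·R2  ⇒  (1, 0, 0)
     R1 -= 4·R2  ⇒  (0, 1, 0)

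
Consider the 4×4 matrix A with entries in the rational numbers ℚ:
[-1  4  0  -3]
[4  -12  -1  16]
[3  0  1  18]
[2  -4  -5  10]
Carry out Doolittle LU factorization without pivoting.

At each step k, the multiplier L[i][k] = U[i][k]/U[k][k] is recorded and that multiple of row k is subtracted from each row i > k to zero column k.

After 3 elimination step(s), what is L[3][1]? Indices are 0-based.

[col 0] pivot -1
  R1 -= -4*R0 → (0, 4, -1, 4)  (L[1][0] := -4)
  R2 -= -3*R0 → (0, 12, 1, 9)  (L[2][0] := -3)
  R3 -= -2*R0 → (0, 4, -5, 4)  (L[3][0] := -2)
[col 1] pivot 4
  R2 -= 3*R1 → (0, 0, 4, -3)  (L[2][1] := 3)
  R3 -= 1*R1 → (0, 0, -4, 0)  (L[3][1] := 1)
[col 2] pivot 4
  R3 -= -1*R2 → (0, 0, 0, -3)  (L[3][2] := -1)

L[3][1] = 1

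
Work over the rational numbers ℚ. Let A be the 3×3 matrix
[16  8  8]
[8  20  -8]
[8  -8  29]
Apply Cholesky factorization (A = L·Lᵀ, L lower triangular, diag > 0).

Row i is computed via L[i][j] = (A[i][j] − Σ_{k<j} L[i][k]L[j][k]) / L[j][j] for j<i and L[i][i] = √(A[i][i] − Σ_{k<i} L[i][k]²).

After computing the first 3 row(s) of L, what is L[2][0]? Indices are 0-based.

Step 1: L[0][0] = √(16) = 4.
  L[1][0] = (8) / L[0][0] = 2.
Step 2: L[1][1] = √(16) = 4.
  L[2][0] = (8) / L[0][0] = 2.
  L[2][1] = (-12) / L[1][1] = -3.
Step 3: L[2][2] = √(16) = 4.

L[2][0] = 2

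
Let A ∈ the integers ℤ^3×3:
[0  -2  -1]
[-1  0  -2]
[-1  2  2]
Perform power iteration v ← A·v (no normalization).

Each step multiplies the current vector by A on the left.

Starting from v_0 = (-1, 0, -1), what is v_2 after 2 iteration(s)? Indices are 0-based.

v_2 = (-5, 1, 3)

v_0 = (-1, 0, -1).
v_1 = A·v_0 = (1, 3, -1).
v_2 = A·v_1 = (-5, 1, 3).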